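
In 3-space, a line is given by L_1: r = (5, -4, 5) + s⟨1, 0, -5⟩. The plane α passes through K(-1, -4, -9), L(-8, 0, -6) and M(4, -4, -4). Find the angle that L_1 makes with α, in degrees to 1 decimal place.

24.2

KL = (-7, 4, 3), KM = (5, 0, 5); a normal to α is KL × KM = (20, 50, -20).
Using K: α has equation 20x + 50y - 20z = -40.
sin θ = |n·v| / (|n||v|) = |120| / (√3300 · √26) = 0.40967.
θ ≈ 24.2°.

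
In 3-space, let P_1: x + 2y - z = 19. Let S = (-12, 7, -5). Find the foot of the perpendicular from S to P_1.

Foot = S − λn with λ = (n·S − d)/|n|² = (7 − 19)/6 = -2.
Foot = (-12, 7, -5) − (-2)·(1, 2, -1) = (-10, 11, -7).

(-10, 11, -7)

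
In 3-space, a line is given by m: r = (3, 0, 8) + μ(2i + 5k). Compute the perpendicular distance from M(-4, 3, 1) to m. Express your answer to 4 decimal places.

Taking (3, 0, 8) on m with direction v = (2, 0, 5): w = M − (3, 0, 8) = (-7, 3, -7), and w × v = (15, 21, -6).
Distance = |w × v| / |v| = √702 / √29 ≈ 4.9201.

4.9201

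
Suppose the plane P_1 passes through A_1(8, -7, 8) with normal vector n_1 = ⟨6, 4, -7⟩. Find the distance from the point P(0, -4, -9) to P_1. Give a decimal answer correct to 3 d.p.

P_1: n_1·r = n_1·A_1 gives 6x + 4y - 7z = -36.
n·P − d = (6)·(0) + (4)·(-4) + (-7)·(-9) − (-36) = 83; |n| = √101.
Distance = |83| / √101 = 83/√101 ≈ 8.259.

8.259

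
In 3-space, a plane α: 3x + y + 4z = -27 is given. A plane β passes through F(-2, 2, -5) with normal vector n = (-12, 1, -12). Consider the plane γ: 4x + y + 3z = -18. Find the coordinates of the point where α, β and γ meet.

(1, 2, -8)

β: n·r = n·F gives -12x + y - 12z = 86.
Solving the 3×3 linear system 3x + y + 4z = -27, -12x + y - 12z = 86, 4x + y + 3z = -18 (e.g. by elimination or Cramer's rule, determinant = -31) gives (1, 2, -8).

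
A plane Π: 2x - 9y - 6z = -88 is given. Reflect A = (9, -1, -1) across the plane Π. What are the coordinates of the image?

(5, 17, 11)

λ = (n·A − d)/|n|² = (33 − (-88))/121 = 1.
Reflection = A − 2λn = (9, -1, -1) − 2·(2, -9, -6) = (5, 17, 11).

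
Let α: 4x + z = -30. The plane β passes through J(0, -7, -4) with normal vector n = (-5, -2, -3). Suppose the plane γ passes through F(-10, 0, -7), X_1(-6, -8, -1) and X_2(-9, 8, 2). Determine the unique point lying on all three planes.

(-8, 4, 2)

β: n·r = n·J gives -5x - 2y - 3z = 26.
FX_1 = (4, -8, 6), FX_2 = (1, 8, 9); a normal to γ is FX_1 × FX_2 = (-120, -30, 40).
Using F: γ has equation -120x - 30y + 40z = 920.
Solving the 3×3 linear system 4x + z = -30, -5x - 2y - 3z = 26, -120x - 30y + 40z = 920 (e.g. by elimination or Cramer's rule, determinant = -770) gives (-8, 4, 2).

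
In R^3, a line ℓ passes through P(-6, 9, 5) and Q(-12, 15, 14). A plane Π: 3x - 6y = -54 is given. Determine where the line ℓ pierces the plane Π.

(-4, 7, 2)

A direction vector for ℓ is Q − P = (-6, 6, 9).
Substitute r = (-6, 9, 5) + t(-6, 6, 9) into the plane: -72 + (-54)t = -54, so t = -1/3.
Intersection: (-6, 9, 5) + (-1/3)·(-6, 6, 9) = (-4, 7, 2).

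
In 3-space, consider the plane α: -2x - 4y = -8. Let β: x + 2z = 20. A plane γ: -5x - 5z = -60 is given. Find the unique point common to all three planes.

(4, 0, 8)

Solving the 3×3 linear system -2x - 4y = -8, x + 2z = 20, -5x - 5z = -60 (e.g. by elimination or Cramer's rule, determinant = 20) gives (4, 0, 8).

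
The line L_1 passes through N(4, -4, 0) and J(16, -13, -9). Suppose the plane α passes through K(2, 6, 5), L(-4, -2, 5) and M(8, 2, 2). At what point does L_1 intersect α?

(-4, 2, 6)

A direction vector for L_1 is J − N = (12, -9, -9).
KL = (-6, -8, 0), KM = (6, -4, -3); a normal to α is KL × KM = (24, -18, 72).
Using K: α has equation 24x - 18y + 72z = 300.
Substitute r = (4, -4, 0) + t(12, -9, -9) into the plane: 168 + (-198)t = 300, so t = -2/3.
Intersection: (4, -4, 0) + (-2/3)·(12, -9, -9) = (-4, 2, 6).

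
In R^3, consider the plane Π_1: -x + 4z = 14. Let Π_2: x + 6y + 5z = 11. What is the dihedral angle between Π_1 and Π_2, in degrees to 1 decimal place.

54.2

cos θ = |n₁·n₂| / (|n₁||n₂|) = |19| / (√17 · √62).
θ = arccos(0.58524) ≈ 54.2°.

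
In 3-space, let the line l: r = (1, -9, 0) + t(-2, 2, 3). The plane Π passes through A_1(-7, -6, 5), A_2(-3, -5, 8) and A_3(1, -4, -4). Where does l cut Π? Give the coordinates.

(-3, -5, 6)

A_1A_2 = (4, 1, 3), A_1A_3 = (8, 2, -9); a normal to Π is A_1A_2 × A_1A_3 = (-15, 60, 0).
Using A_1: Π has equation -15x + 60y = -255.
Substitute r = (1, -9, 0) + t(-2, 2, 3) into the plane: -555 + 150t = -255, so t = 2.
Intersection: (1, -9, 0) + 2·(-2, 2, 3) = (-3, -5, 6).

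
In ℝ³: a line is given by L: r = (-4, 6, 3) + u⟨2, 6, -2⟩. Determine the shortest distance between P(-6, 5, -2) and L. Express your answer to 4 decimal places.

Taking (-4, 6, 3) on L with direction v = (2, 6, -2): w = P − (-4, 6, 3) = (-2, -1, -5), and w × v = (32, -14, -10).
Distance = |w × v| / |v| = √1320 / √44 ≈ 5.4772.

5.4772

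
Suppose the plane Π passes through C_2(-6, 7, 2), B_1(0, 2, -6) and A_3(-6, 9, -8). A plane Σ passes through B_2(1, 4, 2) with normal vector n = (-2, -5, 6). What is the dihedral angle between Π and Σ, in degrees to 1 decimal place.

60.3

C_2B_1 = (6, -5, -8), C_2A_3 = (0, 2, -10); a normal to Π is C_2B_1 × C_2A_3 = (66, 60, 12).
Using C_2: Π has equation 66x + 60y + 12z = 48.
Σ: n·r = n·B_2 gives -2x - 5y + 6z = -10.
cos θ = |n₁·n₂| / (|n₁||n₂|) = |-360| / (√8100 · √65).
θ = arccos(0.49614) ≈ 60.3°.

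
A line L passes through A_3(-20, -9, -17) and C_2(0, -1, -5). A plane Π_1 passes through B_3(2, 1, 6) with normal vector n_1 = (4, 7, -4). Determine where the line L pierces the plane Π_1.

A direction vector for L is C_2 − A_3 = (20, 8, 12).
Π_1: n_1·r = n_1·B_3 gives 4x + 7y - 4z = -9.
Substitute r = (-20, -9, -17) + t(20, 8, 12) into the plane: -75 + 88t = -9, so t = 3/4.
Intersection: (-20, -9, -17) + (3/4)·(20, 8, 12) = (-5, -3, -8).

(-5, -3, -8)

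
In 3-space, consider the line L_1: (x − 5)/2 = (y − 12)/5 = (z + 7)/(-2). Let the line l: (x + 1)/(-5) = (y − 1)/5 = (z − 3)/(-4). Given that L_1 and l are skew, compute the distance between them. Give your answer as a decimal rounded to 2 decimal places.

5.22

L_1 has direction (2, 5, -2) through (5, 12, -7).
l has direction (-5, 5, -4) through (-1, 1, 3).
Common perpendicular direction n = (2, 5, -2) × (-5, 5, -4) = (-10, 18, 35).
With w = (-1, 1, 3) − (5, 12, -7) = (-6, -11, 10), w · n = 212.
Distance = |w · n| / |n| = |212| / √1649 ≈ 5.22.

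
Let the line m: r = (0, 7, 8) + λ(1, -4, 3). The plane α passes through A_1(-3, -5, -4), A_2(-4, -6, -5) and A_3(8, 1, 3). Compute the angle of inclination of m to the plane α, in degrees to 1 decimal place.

65.2

A_1A_2 = (-1, -1, -1), A_1A_3 = (11, 6, 7); a normal to α is A_1A_2 × A_1A_3 = (-1, -4, 5).
Using A_1: α has equation -x - 4y + 5z = 3.
sin θ = |n·v| / (|n||v|) = |30| / (√42 · √26) = 0.90784.
θ ≈ 65.2°.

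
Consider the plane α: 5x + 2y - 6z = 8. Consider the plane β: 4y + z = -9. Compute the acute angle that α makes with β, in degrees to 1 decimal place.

cos θ = |n₁·n₂| / (|n₁||n₂|) = |2| / (√65 · √17).
θ = arccos(0.06017) ≈ 86.6°.

86.6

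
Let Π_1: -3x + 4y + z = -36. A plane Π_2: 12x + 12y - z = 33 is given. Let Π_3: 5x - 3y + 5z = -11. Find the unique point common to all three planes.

Solving the 3×3 linear system -3x + 4y + z = -36, 12x + 12y - z = 33, 5x - 3y + 5z = -11 (e.g. by elimination or Cramer's rule, determinant = -527) gives (5, -3, -9).

(5, -3, -9)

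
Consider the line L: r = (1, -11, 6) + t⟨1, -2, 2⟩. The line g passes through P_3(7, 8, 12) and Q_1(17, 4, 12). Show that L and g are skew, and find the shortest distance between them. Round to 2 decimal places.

A direction vector for g is Q_1 − P_3 = (10, -4, 0).
Common perpendicular direction n = (1, -2, 2) × (10, -4, 0) = (8, 20, 16).
With w = (7, 8, 12) − (1, -11, 6) = (6, 19, 6), w · n = 524.
Since n ≠ 0 the lines are not parallel, and w · n = 524 ≠ 0 so they do not intersect; hence they are skew.
Distance = |w · n| / |n| = |524| / √720 ≈ 19.53.

19.53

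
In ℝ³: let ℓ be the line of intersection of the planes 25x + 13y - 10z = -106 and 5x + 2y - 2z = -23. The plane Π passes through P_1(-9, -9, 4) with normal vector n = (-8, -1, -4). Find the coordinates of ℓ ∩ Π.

(-7, 3, -3)

Direction of ℓ: (25, 13, -10) × (5, 2, -2) = (-6, 0, -15).
A point on ℓ: solving the two plane equations with x = -3 gives (-3, 3, 7).
Π: n·r = n·P_1 gives -8x - y - 4z = 65.
Substitute r = (-3, 3, 7) + t(-6, 0, -15) into the plane: -7 + 108t = 65, so t = 2/3.
Intersection: (-3, 3, 7) + (2/3)·(-6, 0, -15) = (-7, 3, -3).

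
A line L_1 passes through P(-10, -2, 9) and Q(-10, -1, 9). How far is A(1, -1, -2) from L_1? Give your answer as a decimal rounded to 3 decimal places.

15.556

A direction vector for L_1 is Q − P = (0, 1, 0).
Taking (-10, -2, 9) on L_1 with direction v = (0, 1, 0): w = A − (-10, -2, 9) = (11, 1, -11), and w × v = (11, 0, 11).
Distance = |w × v| / |v| = √242 / √1 ≈ 15.556.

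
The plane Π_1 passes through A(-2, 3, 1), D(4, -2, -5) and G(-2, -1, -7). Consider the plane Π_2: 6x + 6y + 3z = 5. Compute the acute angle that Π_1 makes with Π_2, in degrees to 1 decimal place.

AD = (6, -5, -6), AG = (0, -4, -8); a normal to Π_1 is AD × AG = (16, 48, -24).
Using A: Π_1 has equation 16x + 48y - 24z = 88.
cos θ = |n₁·n₂| / (|n₁||n₂|) = |312| / (√3136 · √81).
θ = arccos(0.61905) ≈ 51.8°.

51.8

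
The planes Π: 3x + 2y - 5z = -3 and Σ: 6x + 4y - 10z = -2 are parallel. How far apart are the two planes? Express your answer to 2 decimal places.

0.32

Rescale Σ by 1/2: 3x + 2y - 5z = -1. Then distance = |-3 − (-1)| / √38 ≈ 0.32.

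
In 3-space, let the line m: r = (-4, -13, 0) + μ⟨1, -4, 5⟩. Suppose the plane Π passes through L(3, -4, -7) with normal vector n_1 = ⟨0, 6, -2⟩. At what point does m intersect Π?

(-6, -5, -10)

Π: n_1·r = n_1·L gives 6y - 2z = -10.
Substitute r = (-4, -13, 0) + t(1, -4, 5) into the plane: -78 + (-34)t = -10, so t = -2.
Intersection: (-4, -13, 0) + (-2)·(1, -4, 5) = (-6, -5, -10).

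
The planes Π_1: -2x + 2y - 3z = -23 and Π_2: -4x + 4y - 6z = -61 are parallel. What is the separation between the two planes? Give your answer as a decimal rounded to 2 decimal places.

Rescale Π_2 by 1/2: -2x + 2y - 3z = -61/2. Then distance = |-23 − (-61/2)| / √17 ≈ 1.82.

1.82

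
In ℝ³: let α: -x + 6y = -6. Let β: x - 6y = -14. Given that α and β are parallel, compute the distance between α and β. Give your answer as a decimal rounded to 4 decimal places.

Rescale β by 1/(-1): -x + 6y = 14. Then distance = |-6 − 14| / √37 ≈ 3.2880.

3.2880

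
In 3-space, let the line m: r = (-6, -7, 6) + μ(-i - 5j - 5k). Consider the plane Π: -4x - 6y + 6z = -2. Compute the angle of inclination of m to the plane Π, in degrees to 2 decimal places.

3.42

sin θ = |n·v| / (|n||v|) = |4| / (√88 · √51) = 0.05971.
θ ≈ 3.42°.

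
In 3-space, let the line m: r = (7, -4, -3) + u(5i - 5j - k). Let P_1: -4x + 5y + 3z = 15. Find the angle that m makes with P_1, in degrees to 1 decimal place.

71.9

sin θ = |n·v| / (|n||v|) = |-48| / (√50 · √51) = 0.95054.
θ ≈ 71.9°.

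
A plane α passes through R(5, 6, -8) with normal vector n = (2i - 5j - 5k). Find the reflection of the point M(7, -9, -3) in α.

α: n·r = n·R gives 2x - 5y - 5z = 20.
λ = (n·M − d)/|n|² = (74 − 20)/54 = 1.
Reflection = M − 2λn = (7, -9, -3) − 2·(2, -5, -5) = (3, 1, 7).

(3, 1, 7)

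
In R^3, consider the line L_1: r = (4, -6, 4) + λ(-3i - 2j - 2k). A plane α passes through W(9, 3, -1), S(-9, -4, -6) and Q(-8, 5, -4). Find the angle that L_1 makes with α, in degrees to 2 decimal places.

WS = (-18, -7, -5), WQ = (-17, 2, -3); a normal to α is WS × WQ = (31, 31, -155).
Using W: α has equation 31x + 31y - 155z = 527.
sin θ = |n·v| / (|n||v|) = |155| / (√25947 · √17) = 0.23338.
θ ≈ 13.50°.

13.50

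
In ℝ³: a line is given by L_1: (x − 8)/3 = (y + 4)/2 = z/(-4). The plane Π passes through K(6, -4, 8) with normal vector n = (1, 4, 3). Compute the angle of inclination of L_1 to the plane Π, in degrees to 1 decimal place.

2.1

L_1 has direction (3, 2, -4) through (8, -4, 0).
Π: n·r = n·K gives x + 4y + 3z = 14.
sin θ = |n·v| / (|n||v|) = |-1| / (√26 · √29) = 0.03642.
θ ≈ 2.1°.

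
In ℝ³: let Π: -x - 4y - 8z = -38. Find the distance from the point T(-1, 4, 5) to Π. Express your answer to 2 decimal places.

n·T − d = (-1)·(-1) + (-4)·(4) + (-8)·(5) − (-38) = -17; |n| = √81.
Distance = |-17| / √81 = 17/√81 ≈ 1.89.

1.89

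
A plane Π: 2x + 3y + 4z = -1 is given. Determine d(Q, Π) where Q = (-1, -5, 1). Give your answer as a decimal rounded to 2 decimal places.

2.23

n·Q − d = (2)·(-1) + (3)·(-5) + (4)·(1) − (-1) = -12; |n| = √29.
Distance = |-12| / √29 = 12/√29 ≈ 2.23.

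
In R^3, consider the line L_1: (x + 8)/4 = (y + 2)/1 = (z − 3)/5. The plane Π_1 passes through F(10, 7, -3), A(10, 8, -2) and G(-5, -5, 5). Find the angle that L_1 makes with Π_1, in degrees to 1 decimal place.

L_1 has direction (4, 1, 5) through (-8, -2, 3).
FA = (0, 1, 1), FG = (-15, -12, 8); a normal to Π_1 is FA × FG = (20, -15, 15).
Using F: Π_1 has equation 20x - 15y + 15z = 50.
sin θ = |n·v| / (|n||v|) = |140| / (√850 · √42) = 0.74096.
θ ≈ 47.8°.

47.8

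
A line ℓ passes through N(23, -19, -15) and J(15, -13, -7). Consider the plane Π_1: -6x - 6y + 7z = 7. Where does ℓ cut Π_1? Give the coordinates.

(7, -7, 1)

A direction vector for ℓ is J − N = (-8, 6, 8).
Substitute r = (23, -19, -15) + t(-8, 6, 8) into the plane: -129 + 68t = 7, so t = 2.
Intersection: (23, -19, -15) + 2·(-8, 6, 8) = (7, -7, 1).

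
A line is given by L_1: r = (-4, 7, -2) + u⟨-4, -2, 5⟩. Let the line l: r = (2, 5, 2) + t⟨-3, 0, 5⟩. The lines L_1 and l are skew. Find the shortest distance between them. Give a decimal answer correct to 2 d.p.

Common perpendicular direction n = (-4, -2, 5) × (-3, 0, 5) = (-10, 5, -6).
With w = (2, 5, 2) − (-4, 7, -2) = (6, -2, 4), w · n = -94.
Distance = |w · n| / |n| = |-94| / √161 ≈ 7.41.

7.41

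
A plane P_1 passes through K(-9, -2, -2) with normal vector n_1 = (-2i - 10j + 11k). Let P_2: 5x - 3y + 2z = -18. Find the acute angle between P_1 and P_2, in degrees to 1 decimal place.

P_1: n_1·r = n_1·K gives -2x - 10y + 11z = 16.
cos θ = |n₁·n₂| / (|n₁||n₂|) = |42| / (√225 · √38).
θ = arccos(0.45422) ≈ 63.0°.

63.0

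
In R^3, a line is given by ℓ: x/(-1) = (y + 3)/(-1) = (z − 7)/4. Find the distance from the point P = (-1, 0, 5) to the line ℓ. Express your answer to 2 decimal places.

2.91

ℓ has direction (-1, -1, 4) through (0, -3, 7).
Taking (0, -3, 7) on ℓ with direction v = (-1, -1, 4): w = P − (0, -3, 7) = (-1, 3, -2), and w × v = (10, 6, 4).
Distance = |w × v| / |v| = √152 / √18 ≈ 2.91.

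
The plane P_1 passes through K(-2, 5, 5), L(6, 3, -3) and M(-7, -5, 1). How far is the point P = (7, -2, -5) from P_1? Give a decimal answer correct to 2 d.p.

KL = (8, -2, -8), KM = (-5, -10, -4); a normal to P_1 is KL × KM = (-72, 72, -90).
Using K: P_1 has equation -72x + 72y - 90z = 54.
n·P − d = (-72)·(7) + (72)·(-2) + (-90)·(-5) − 54 = -252; |n| = √18468.
Distance = |-252| / √18468 = 252/√18468 ≈ 1.85.

1.85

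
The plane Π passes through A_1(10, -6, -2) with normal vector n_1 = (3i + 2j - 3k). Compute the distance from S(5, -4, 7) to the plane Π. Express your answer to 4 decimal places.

8.1016

Π: n_1·r = n_1·A_1 gives 3x + 2y - 3z = 24.
n·S − d = (3)·(5) + (2)·(-4) + (-3)·(7) − 24 = -38; |n| = √22.
Distance = |-38| / √22 = 38/√22 ≈ 8.1016.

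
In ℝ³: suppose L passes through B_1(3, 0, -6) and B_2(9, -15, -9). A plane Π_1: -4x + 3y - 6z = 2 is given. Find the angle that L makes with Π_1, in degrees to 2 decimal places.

A direction vector for L is B_2 − B_1 = (6, -15, -3).
sin θ = |n·v| / (|n||v|) = |-51| / (√61 · √270) = 0.39740.
θ ≈ 23.42°.

23.42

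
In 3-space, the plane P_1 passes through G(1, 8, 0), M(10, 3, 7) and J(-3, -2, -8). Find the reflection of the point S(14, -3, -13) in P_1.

(-6, -11, 7)

GM = (9, -5, 7), GJ = (-4, -10, -8); a normal to P_1 is GM × GJ = (110, 44, -110).
Using G: P_1 has equation 110x + 44y - 110z = 462.
λ = (n·S − d)/|n|² = (2838 − 462)/26136 = 1/11.
Reflection = S − 2λn = (14, -3, -13) − (2/11)·(110, 44, -110) = (-6, -11, 7).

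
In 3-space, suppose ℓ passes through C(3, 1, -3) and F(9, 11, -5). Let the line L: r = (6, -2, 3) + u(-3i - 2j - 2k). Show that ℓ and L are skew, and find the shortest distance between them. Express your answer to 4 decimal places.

A direction vector for ℓ is F − C = (6, 10, -2).
Common perpendicular direction n = (6, 10, -2) × (-3, -2, -2) = (-24, 18, 18).
With w = (6, -2, 3) − (3, 1, -3) = (3, -3, 6), w · n = -18.
Since n ≠ 0 the lines are not parallel, and w · n = -18 ≠ 0 so they do not intersect; hence they are skew.
Distance = |w · n| / |n| = |-18| / √1224 ≈ 0.5145.

0.5145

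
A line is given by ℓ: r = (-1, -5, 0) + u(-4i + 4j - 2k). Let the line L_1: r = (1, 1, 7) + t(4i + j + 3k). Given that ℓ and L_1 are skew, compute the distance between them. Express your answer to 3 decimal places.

Common perpendicular direction n = (-4, 4, -2) × (4, 1, 3) = (14, 4, -20).
With w = (1, 1, 7) − (-1, -5, 0) = (2, 6, 7), w · n = -88.
Distance = |w · n| / |n| = |-88| / √612 ≈ 3.557.

3.557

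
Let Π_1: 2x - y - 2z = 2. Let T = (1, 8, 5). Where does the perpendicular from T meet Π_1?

(5, 6, 1)

Foot = T − λn with λ = (n·T − d)/|n|² = (-16 − 2)/9 = -2.
Foot = (1, 8, 5) − (-2)·(2, -1, -2) = (5, 6, 1).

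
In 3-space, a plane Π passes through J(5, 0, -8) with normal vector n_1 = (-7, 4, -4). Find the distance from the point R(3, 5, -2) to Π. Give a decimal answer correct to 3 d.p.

Π: n_1·r = n_1·J gives -7x + 4y - 4z = -3.
n·R − d = (-7)·(3) + (4)·(5) + (-4)·(-2) − (-3) = 10; |n| = √81.
Distance = |10| / √81 = 10/√81 ≈ 1.111.

1.111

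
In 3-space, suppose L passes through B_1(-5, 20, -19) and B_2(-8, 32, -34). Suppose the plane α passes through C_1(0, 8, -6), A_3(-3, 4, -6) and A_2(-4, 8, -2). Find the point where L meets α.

A direction vector for L is B_2 − B_1 = (-3, 12, -15).
C_1A_3 = (-3, -4, 0), C_1A_2 = (-4, 0, 4); a normal to α is C_1A_3 × C_1A_2 = (-16, 12, -16).
Using C_1: α has equation -16x + 12y - 16z = 192.
Substitute r = (-5, 20, -19) + t(-3, 12, -15) into the plane: 624 + 432t = 192, so t = -1.
Intersection: (-5, 20, -19) + (-1)·(-3, 12, -15) = (-2, 8, -4).

(-2, 8, -4)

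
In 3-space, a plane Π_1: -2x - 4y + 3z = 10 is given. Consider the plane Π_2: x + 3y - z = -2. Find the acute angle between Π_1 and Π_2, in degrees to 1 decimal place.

17.9

cos θ = |n₁·n₂| / (|n₁||n₂|) = |-17| / (√29 · √11).
θ = arccos(0.95182) ≈ 17.9°.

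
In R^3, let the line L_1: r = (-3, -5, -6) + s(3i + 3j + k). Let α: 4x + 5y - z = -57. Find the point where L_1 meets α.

Substitute r = (-3, -5, -6) + t(3, 3, 1) into the plane: -31 + 26t = -57, so t = -1.
Intersection: (-3, -5, -6) + (-1)·(3, 3, 1) = (-6, -8, -7).

(-6, -8, -7)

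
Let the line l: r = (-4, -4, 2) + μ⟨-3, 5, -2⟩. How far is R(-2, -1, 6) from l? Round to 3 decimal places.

Taking (-4, -4, 2) on l with direction v = (-3, 5, -2): w = R − (-4, -4, 2) = (2, 3, 4), and w × v = (-26, -8, 19).
Distance = |w × v| / |v| = √1101 / √38 ≈ 5.383.

5.383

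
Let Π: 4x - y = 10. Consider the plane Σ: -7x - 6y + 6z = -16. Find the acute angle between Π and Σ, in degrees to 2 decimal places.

cos θ = |n₁·n₂| / (|n₁||n₂|) = |-22| / (√17 · √121).
θ = arccos(0.48507) ≈ 60.98°.

60.98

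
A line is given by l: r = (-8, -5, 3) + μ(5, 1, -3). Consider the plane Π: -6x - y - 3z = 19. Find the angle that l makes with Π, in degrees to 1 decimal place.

sin θ = |n·v| / (|n||v|) = |-22| / (√46 · √35) = 0.54829.
θ ≈ 33.2°.

33.2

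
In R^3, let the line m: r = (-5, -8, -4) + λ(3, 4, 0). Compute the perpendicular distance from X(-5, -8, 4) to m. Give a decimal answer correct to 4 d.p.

Taking (-5, -8, -4) on m with direction v = (3, 4, 0): w = X − (-5, -8, -4) = (0, 0, 8), and w × v = (-32, 24, 0).
Distance = |w × v| / |v| = √1600 / √25 ≈ 8.0000.

8.0000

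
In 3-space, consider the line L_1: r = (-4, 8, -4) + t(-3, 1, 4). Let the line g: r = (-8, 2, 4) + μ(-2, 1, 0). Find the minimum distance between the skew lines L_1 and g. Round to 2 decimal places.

Common perpendicular direction n = (-3, 1, 4) × (-2, 1, 0) = (-4, -8, -1).
With w = (-8, 2, 4) − (-4, 8, -4) = (-4, -6, 8), w · n = 56.
Distance = |w · n| / |n| = |56| / √81 ≈ 6.22.

6.22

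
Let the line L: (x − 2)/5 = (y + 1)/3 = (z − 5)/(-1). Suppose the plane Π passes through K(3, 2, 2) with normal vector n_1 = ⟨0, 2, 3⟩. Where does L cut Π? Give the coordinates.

L has direction (5, 3, -1) through (2, -1, 5).
Π: n_1·r = n_1·K gives 2y + 3z = 10.
Substitute r = (2, -1, 5) + t(5, 3, -1) into the plane: 13 + 3t = 10, so t = -1.
Intersection: (2, -1, 5) + (-1)·(5, 3, -1) = (-3, -4, 6).

(-3, -4, 6)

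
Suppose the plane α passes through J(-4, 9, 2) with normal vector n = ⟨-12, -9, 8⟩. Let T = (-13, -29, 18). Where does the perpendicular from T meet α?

α: n·r = n·J gives -12x - 9y + 8z = -17.
Foot = T − λn with λ = (n·T − d)/|n|² = (561 − (-17))/289 = 2.
Foot = (-13, -29, 18) − 2·(-12, -9, 8) = (11, -11, 2).

(11, -11, 2)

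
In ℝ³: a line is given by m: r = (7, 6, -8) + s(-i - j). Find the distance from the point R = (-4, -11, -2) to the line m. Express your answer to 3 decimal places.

Taking (7, 6, -8) on m with direction v = (-1, -1, 0): w = R − (7, 6, -8) = (-11, -17, 6), and w × v = (6, -6, -6).
Distance = |w × v| / |v| = √108 / √2 ≈ 7.348.

7.348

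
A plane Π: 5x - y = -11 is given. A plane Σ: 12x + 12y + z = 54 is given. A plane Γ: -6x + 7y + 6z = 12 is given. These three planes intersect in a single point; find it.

(-1, 6, -6)

Solving the 3×3 linear system 5x - y = -11, 12x + 12y + z = 54, -6x + 7y + 6z = 12 (e.g. by elimination or Cramer's rule, determinant = 403) gives (-1, 6, -6).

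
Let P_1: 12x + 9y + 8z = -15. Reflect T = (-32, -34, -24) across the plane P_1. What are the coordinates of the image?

(40, 20, 24)

λ = (n·T − d)/|n|² = (-882 − (-15))/289 = -3.
Reflection = T − 2λn = (-32, -34, -24) − (-6)·(12, 9, 8) = (40, 20, 24).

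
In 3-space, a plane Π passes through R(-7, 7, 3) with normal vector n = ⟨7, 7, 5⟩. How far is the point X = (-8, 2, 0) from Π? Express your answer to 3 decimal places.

Π: n·r = n·R gives 7x + 7y + 5z = 15.
n·X − d = (7)·(-8) + (7)·(2) + (5)·(0) − 15 = -57; |n| = √123.
Distance = |-57| / √123 = 57/√123 ≈ 5.140.

5.140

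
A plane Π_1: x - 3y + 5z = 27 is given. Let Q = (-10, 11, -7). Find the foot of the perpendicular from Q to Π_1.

Foot = Q − λn with λ = (n·Q − d)/|n|² = (-78 − 27)/35 = -3.
Foot = (-10, 11, -7) − (-3)·(1, -3, 5) = (-7, 2, 8).

(-7, 2, 8)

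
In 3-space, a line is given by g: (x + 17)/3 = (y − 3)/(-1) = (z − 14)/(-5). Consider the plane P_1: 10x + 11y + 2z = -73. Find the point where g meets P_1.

(-5, -1, -6)

g has direction (3, -1, -5) through (-17, 3, 14).
Substitute r = (-17, 3, 14) + t(3, -1, -5) into the plane: -109 + 9t = -73, so t = 4.
Intersection: (-17, 3, 14) + 4·(3, -1, -5) = (-5, -1, -6).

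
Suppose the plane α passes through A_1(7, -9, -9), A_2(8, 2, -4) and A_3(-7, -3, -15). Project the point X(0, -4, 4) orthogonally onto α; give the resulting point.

(6, 0, -6)

A_1A_2 = (1, 11, 5), A_1A_3 = (-14, 6, -6); a normal to α is A_1A_2 × A_1A_3 = (-96, -64, 160).
Using A_1: α has equation -96x - 64y + 160z = -1536.
Foot = X − λn with λ = (n·X − d)/|n|² = (896 − (-1536))/38912 = 1/16.
Foot = (0, -4, 4) − (1/16)·(-96, -64, 160) = (6, 0, -6).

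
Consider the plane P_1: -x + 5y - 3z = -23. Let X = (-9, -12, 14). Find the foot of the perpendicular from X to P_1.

(-11, -2, 8)

Foot = X − λn with λ = (n·X − d)/|n|² = (-93 − (-23))/35 = -2.
Foot = (-9, -12, 14) − (-2)·(-1, 5, -3) = (-11, -2, 8).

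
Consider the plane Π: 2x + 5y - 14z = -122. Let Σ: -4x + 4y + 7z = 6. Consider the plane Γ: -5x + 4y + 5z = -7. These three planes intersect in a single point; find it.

Solving the 3×3 linear system 2x + 5y - 14z = -122, -4x + 4y + 7z = 6, -5x + 4y + 5z = -7 (e.g. by elimination or Cramer's rule, determinant = -147) gives (1, -8, 6).

(1, -8, 6)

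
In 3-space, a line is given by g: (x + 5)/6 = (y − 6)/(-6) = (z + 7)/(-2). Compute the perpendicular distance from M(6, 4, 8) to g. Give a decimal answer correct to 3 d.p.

17.880

g has direction (6, -6, -2) through (-5, 6, -7).
Taking (-5, 6, -7) on g with direction v = (6, -6, -2): w = M − (-5, 6, -7) = (11, -2, 15), and w × v = (94, 112, -54).
Distance = |w × v| / |v| = √24296 / √76 ≈ 17.880.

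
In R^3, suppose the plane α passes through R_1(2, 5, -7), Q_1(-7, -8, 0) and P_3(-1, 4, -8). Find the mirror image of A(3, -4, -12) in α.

(-5, 8, 0)

R_1Q_1 = (-9, -13, 7), R_1P_3 = (-3, -1, -1); a normal to α is R_1Q_1 × R_1P_3 = (20, -30, -30).
Using R_1: α has equation 20x - 30y - 30z = 100.
λ = (n·A − d)/|n|² = (540 − 100)/2200 = 1/5.
Reflection = A − 2λn = (3, -4, -12) − (2/5)·(20, -30, -30) = (-5, 8, 0).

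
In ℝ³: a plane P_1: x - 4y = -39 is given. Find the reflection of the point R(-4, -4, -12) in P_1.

(-10, 20, -12)

λ = (n·R − d)/|n|² = (12 − (-39))/17 = 3.
Reflection = R − 2λn = (-4, -4, -12) − 6·(1, -4, 0) = (-10, 20, -12).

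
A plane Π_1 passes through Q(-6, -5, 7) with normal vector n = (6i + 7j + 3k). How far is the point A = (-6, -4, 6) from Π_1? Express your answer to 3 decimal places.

0.413

Π_1: n·r = n·Q gives 6x + 7y + 3z = -50.
n·A − d = (6)·(-6) + (7)·(-4) + (3)·(6) − (-50) = 4; |n| = √94.
Distance = |4| / √94 = 4/√94 ≈ 0.413.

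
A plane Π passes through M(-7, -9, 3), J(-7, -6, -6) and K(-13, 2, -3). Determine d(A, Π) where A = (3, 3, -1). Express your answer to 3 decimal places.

MJ = (0, 3, -9), MK = (-6, 11, -6); a normal to Π is MJ × MK = (81, 54, 18).
Using M: Π has equation 81x + 54y + 18z = -999.
n·A − d = (81)·(3) + (54)·(3) + (18)·(-1) − (-999) = 1386; |n| = √9801.
Distance = |1386| / √9801 = 1386/√9801 ≈ 14.000.

14.000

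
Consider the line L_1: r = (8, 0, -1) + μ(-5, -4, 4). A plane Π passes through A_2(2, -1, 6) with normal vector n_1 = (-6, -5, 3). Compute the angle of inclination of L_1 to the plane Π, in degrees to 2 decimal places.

78.97

Π: n_1·r = n_1·A_2 gives -6x - 5y + 3z = 11.
sin θ = |n·v| / (|n||v|) = |62| / (√70 · √57) = 0.98153.
θ ≈ 78.97°.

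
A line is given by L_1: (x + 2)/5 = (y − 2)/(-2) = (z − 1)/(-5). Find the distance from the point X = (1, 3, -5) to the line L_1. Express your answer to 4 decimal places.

L_1 has direction (5, -2, -5) through (-2, 2, 1).
Taking (-2, 2, 1) on L_1 with direction v = (5, -2, -5): w = X − (-2, 2, 1) = (3, 1, -6), and w × v = (-17, -15, -11).
Distance = |w × v| / |v| = √635 / √54 ≈ 3.4292.

3.4292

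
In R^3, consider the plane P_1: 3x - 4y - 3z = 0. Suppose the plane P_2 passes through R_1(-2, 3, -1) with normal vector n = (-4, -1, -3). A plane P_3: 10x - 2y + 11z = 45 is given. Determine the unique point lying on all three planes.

(-5, -9, 7)

P_2: n·r = n·R_1 gives -4x - y - 3z = 8.
Solving the 3×3 linear system 3x - 4y - 3z = 0, -4x - y - 3z = 8, 10x - 2y + 11z = 45 (e.g. by elimination or Cramer's rule, determinant = -161) gives (-5, -9, 7).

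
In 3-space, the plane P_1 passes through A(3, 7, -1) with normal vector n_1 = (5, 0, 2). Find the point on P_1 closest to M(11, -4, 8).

P_1: n_1·r = n_1·A gives 5x + 2z = 13.
Foot = M − λn with λ = (n·M − d)/|n|² = (71 − 13)/29 = 2.
Foot = (11, -4, 8) − 2·(5, 0, 2) = (1, -4, 4).

(1, -4, 4)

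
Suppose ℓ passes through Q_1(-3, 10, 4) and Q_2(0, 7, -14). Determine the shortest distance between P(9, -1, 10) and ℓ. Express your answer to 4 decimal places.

17.2207

A direction vector for ℓ is Q_2 − Q_1 = (3, -3, -18).
Taking (-3, 10, 4) on ℓ with direction v = (3, -3, -18): w = P − (-3, 10, 4) = (12, -11, 6), and w × v = (216, 234, -3).
Distance = |w × v| / |v| = √101421 / √342 ≈ 17.2207.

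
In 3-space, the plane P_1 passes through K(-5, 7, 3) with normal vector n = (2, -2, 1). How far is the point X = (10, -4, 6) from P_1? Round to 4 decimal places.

P_1: n·r = n·K gives 2x - 2y + z = -21.
n·X − d = (2)·(10) + (-2)·(-4) + (1)·(6) − (-21) = 55; |n| = √9.
Distance = |55| / √9 = 55/√9 ≈ 18.3333.

18.3333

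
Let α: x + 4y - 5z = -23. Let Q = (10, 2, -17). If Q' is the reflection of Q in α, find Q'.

(4, -22, 13)

λ = (n·Q − d)/|n|² = (103 − (-23))/42 = 3.
Reflection = Q − 2λn = (10, 2, -17) − 6·(1, 4, -5) = (4, -22, 13).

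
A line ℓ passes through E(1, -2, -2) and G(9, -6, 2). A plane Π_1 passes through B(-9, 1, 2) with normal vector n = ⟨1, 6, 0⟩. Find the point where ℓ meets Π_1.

(-3, 0, -4)

A direction vector for ℓ is G − E = (8, -4, 4).
Π_1: n·r = n·B gives x + 6y = -3.
Substitute r = (1, -2, -2) + t(8, -4, 4) into the plane: -11 + (-16)t = -3, so t = -1/2.
Intersection: (1, -2, -2) + (-1/2)·(8, -4, 4) = (-3, 0, -4).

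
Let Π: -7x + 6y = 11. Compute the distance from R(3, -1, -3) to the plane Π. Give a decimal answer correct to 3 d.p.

n·R − d = (-7)·(3) + (6)·(-1) + (0)·(-3) − 11 = -38; |n| = √85.
Distance = |-38| / √85 = 38/√85 ≈ 4.122.

4.122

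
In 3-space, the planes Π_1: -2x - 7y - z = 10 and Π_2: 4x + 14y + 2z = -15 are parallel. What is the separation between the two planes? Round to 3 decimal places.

0.340

Rescale Π_2 by 1/(-2): -2x - 7y - z = 15/2. Then distance = |10 − (15/2)| / √54 ≈ 0.340.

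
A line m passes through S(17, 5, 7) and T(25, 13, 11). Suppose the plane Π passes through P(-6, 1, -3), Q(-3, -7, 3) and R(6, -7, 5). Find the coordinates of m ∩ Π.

A direction vector for m is T − S = (8, 8, 4).
PQ = (3, -8, 6), PR = (12, -8, 8); a normal to Π is PQ × PR = (-16, 48, 72).
Using P: Π has equation -16x + 48y + 72z = -72.
Substitute r = (17, 5, 7) + t(8, 8, 4) into the plane: 472 + 544t = -72, so t = -1.
Intersection: (17, 5, 7) + (-1)·(8, 8, 4) = (9, -3, 3).

(9, -3, 3)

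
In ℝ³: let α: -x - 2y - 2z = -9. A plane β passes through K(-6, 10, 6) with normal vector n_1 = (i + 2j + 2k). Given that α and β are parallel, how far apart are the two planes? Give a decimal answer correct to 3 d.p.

5.667

β: n_1·r = n_1·K gives x + 2y + 2z = 26.
Rescale β by 1/(-1): -x - 2y - 2z = -26. Then distance = |-9 − (-26)| / √9 ≈ 5.667.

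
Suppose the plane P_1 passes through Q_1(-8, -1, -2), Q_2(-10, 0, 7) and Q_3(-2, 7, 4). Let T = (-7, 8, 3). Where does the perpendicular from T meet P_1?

Q_1Q_2 = (-2, 1, 9), Q_1Q_3 = (6, 8, 6); a normal to P_1 is Q_1Q_2 × Q_1Q_3 = (-66, 66, -22).
Using Q_1: P_1 has equation -66x + 66y - 22z = 506.
Foot = T − λn with λ = (n·T − d)/|n|² = (924 − 506)/9196 = 1/22.
Foot = (-7, 8, 3) − (1/22)·(-66, 66, -22) = (-4, 5, 4).

(-4, 5, 4)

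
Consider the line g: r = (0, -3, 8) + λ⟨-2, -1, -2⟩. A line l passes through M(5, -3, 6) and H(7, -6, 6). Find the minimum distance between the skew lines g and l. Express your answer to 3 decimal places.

4.271

A direction vector for l is H − M = (2, -3, 0).
Common perpendicular direction n = (-2, -1, -2) × (2, -3, 0) = (-6, -4, 8).
With w = (5, -3, 6) − (0, -3, 8) = (5, 0, -2), w · n = -46.
Distance = |w · n| / |n| = |-46| / √116 ≈ 4.271.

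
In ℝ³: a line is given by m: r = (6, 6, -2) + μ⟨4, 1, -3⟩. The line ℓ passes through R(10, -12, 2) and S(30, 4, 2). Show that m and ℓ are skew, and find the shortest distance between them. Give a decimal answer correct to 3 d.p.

A direction vector for ℓ is S − R = (20, 16, 0).
Common perpendicular direction n = (4, 1, -3) × (20, 16, 0) = (48, -60, 44).
With w = (10, -12, 2) − (6, 6, -2) = (4, -18, 4), w · n = 1448.
Since n ≠ 0 the lines are not parallel, and w · n = 1448 ≠ 0 so they do not intersect; hence they are skew.
Distance = |w · n| / |n| = |1448| / √7840 ≈ 16.353.

16.353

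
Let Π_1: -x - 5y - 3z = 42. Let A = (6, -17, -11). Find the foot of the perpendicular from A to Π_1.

Foot = A − λn with λ = (n·A − d)/|n|² = (112 − 42)/35 = 2.
Foot = (6, -17, -11) − 2·(-1, -5, -3) = (8, -7, -5).

(8, -7, -5)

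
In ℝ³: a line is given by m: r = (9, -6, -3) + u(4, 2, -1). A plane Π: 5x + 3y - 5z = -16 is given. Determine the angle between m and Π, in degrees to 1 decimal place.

61.7

sin θ = |n·v| / (|n||v|) = |31| / (√59 · √21) = 0.88070.
θ ≈ 61.7°.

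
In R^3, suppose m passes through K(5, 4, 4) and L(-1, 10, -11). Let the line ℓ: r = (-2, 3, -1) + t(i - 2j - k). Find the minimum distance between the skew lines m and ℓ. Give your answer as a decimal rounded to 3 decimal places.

5.771

A direction vector for m is L − K = (-6, 6, -15).
Common perpendicular direction n = (-6, 6, -15) × (1, -2, -1) = (-36, -21, 6).
With w = (-2, 3, -1) − (5, 4, 4) = (-7, -1, -5), w · n = 243.
Distance = |w · n| / |n| = |243| / √1773 ≈ 5.771.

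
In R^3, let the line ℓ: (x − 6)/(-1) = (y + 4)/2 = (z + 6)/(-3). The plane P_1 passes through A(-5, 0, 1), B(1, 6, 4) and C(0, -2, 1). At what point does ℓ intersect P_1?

(8, -8, 0)

ℓ has direction (-1, 2, -3) through (6, -4, -6).
AB = (6, 6, 3), AC = (5, -2, 0); a normal to P_1 is AB × AC = (6, 15, -42).
Using A: P_1 has equation 6x + 15y - 42z = -72.
Substitute r = (6, -4, -6) + t(-1, 2, -3) into the plane: 228 + 150t = -72, so t = -2.
Intersection: (6, -4, -6) + (-2)·(-1, 2, -3) = (8, -8, 0).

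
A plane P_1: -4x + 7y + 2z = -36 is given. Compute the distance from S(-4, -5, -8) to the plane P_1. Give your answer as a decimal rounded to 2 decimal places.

0.12

n·S − d = (-4)·(-4) + (7)·(-5) + (2)·(-8) − (-36) = 1; |n| = √69.
Distance = |1| / √69 = 1/√69 ≈ 0.12.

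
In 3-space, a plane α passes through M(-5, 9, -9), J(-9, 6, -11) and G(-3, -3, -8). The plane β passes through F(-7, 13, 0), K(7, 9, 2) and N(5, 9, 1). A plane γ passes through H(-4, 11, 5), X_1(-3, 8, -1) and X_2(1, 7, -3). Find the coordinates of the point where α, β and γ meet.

MJ = (-4, -3, -2), MG = (2, -12, 1); a normal to α is MJ × MG = (-27, 0, 54).
Using M: α has equation -27x + 54z = -351.
FK = (14, -4, 2), FN = (12, -4, 1); a normal to β is FK × FN = (4, 10, -8).
Using F: β has equation 4x + 10y - 8z = 102.
HX_1 = (1, -3, -6), HX_2 = (5, -4, -8); a normal to γ is HX_1 × HX_2 = (0, -22, 11).
Using H: γ has equation -22y + 11z = -187.
Solving the 3×3 linear system -27x + 54z = -351, 4x + 10y - 8z = 102, -22y + 11z = -187 (e.g. by elimination or Cramer's rule, determinant = -2970) gives (-1, 5, -7).

(-1, 5, -7)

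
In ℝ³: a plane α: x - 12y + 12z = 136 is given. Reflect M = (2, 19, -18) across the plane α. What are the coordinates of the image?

(6, -29, 30)

λ = (n·M − d)/|n|² = (-442 − 136)/289 = -2.
Reflection = M − 2λn = (2, 19, -18) − (-4)·(1, -12, 12) = (6, -29, 30).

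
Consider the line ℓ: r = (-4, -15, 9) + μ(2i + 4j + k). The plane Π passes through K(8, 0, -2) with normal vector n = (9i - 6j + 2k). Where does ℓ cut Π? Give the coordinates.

Π: n·r = n·K gives 9x - 6y + 2z = 68.
Substitute r = (-4, -15, 9) + t(2, 4, 1) into the plane: 72 + (-4)t = 68, so t = 1.
Intersection: (-4, -15, 9) + 1·(2, 4, 1) = (-2, -11, 10).

(-2, -11, 10)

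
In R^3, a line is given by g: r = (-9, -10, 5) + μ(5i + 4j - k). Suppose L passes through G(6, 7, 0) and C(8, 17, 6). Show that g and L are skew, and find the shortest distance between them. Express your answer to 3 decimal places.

3.885

A direction vector for L is C − G = (2, 10, 6).
Common perpendicular direction n = (5, 4, -1) × (2, 10, 6) = (34, -32, 42).
With w = (6, 7, 0) − (-9, -10, 5) = (15, 17, -5), w · n = -244.
Since n ≠ 0 the lines are not parallel, and w · n = -244 ≠ 0 so they do not intersect; hence they are skew.
Distance = |w · n| / |n| = |-244| / √3944 ≈ 3.885.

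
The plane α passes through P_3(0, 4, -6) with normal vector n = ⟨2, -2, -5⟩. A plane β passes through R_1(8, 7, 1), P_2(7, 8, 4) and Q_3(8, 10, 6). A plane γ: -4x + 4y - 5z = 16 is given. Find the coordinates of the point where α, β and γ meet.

(-7, -8, -4)

α: n·r = n·P_3 gives 2x - 2y - 5z = 22.
R_1P_2 = (-1, 1, 3), R_1Q_3 = (0, 3, 5); a normal to β is R_1P_2 × R_1Q_3 = (-4, 5, -3).
Using R_1: β has equation -4x + 5y - 3z = 0.
Solving the 3×3 linear system 2x - 2y - 5z = 22, -4x + 5y - 3z = 0, -4x + 4y - 5z = 16 (e.g. by elimination or Cramer's rule, determinant = -30) gives (-7, -8, -4).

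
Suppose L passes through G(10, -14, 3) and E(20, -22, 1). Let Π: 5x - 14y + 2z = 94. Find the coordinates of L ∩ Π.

A direction vector for L is E − G = (10, -8, -2).
Substitute r = (10, -14, 3) + t(10, -8, -2) into the plane: 252 + 158t = 94, so t = -1.
Intersection: (10, -14, 3) + (-1)·(10, -8, -2) = (0, -6, 5).

(0, -6, 5)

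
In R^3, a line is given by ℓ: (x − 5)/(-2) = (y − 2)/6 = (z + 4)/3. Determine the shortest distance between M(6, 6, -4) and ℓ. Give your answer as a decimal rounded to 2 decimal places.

ℓ has direction (-2, 6, 3) through (5, 2, -4).
Taking (5, 2, -4) on ℓ with direction v = (-2, 6, 3): w = M − (5, 2, -4) = (1, 4, 0), and w × v = (12, -3, 14).
Distance = |w × v| / |v| = √349 / √49 ≈ 2.67.

2.67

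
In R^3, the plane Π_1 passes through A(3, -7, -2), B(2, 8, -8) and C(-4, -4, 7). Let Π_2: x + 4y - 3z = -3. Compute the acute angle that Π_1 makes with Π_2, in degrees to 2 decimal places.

87.00

AB = (-1, 15, -6), AC = (-7, 3, 9); a normal to Π_1 is AB × AC = (153, 51, 102).
Using A: Π_1 has equation 153x + 51y + 102z = -102.
cos θ = |n₁·n₂| / (|n₁||n₂|) = |51| / (√36414 · √26).
θ = arccos(0.05241) ≈ 87.00°.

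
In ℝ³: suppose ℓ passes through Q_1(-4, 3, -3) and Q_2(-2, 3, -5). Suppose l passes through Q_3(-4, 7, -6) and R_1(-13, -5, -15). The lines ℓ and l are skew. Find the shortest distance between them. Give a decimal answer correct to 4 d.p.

A direction vector for ℓ is Q_2 − Q_1 = (2, 0, -2).
A direction vector for l is R_1 − Q_3 = (-9, -12, -9).
Common perpendicular direction n = (2, 0, -2) × (-9, -12, -9) = (-24, 36, -24).
With w = (-4, 7, -6) − (-4, 3, -3) = (0, 4, -3), w · n = 216.
Distance = |w · n| / |n| = |216| / √2448 ≈ 4.3656.

4.3656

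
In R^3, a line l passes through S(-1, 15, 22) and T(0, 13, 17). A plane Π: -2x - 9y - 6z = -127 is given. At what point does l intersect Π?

(2, 9, 7)

A direction vector for l is T − S = (1, -2, -5).
Substitute r = (-1, 15, 22) + t(1, -2, -5) into the plane: -265 + 46t = -127, so t = 3.
Intersection: (-1, 15, 22) + 3·(1, -2, -5) = (2, 9, 7).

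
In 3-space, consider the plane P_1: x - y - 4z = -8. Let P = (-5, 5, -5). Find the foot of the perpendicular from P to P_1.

(-6, 6, -1)

Foot = P − λn with λ = (n·P − d)/|n|² = (10 − (-8))/18 = 1.
Foot = (-5, 5, -5) − 1·(1, -1, -4) = (-6, 6, -1).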